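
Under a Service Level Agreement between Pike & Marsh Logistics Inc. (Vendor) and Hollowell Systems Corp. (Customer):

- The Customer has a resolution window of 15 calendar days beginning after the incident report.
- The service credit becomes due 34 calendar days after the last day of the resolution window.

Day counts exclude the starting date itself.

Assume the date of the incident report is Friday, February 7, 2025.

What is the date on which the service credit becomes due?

The last day of the resolution window: February 7, 2025 + 15 days = February 22, 2025.
The date on which the service credit becomes due: 34 calendar days after February 22, 2025 is March 28, 2025.

March 28, 2025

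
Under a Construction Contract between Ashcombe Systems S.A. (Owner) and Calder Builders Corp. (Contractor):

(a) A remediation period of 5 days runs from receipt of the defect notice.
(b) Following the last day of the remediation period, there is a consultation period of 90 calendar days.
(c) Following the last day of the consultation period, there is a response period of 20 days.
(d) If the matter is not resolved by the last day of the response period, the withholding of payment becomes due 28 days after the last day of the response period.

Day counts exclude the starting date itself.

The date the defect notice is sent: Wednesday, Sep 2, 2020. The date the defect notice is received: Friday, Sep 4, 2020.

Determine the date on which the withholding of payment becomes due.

Adding 5 calendar days to Sep 4, 2020 gives Sep 9, 2020, which is the last day of the remediation period.
Adding 90 calendar days to Sep 9, 2020 gives Dec 8, 2020, which is the last day of the consultation period.
Adding 20 calendar days to Dec 8, 2020 gives Dec 28, 2020, which is the last day of the response period.
Adding 28 calendar days to Dec 28, 2020 gives Jan 25, 2021, which is the date on which the withholding of payment becomes due.

Jan 25, 2021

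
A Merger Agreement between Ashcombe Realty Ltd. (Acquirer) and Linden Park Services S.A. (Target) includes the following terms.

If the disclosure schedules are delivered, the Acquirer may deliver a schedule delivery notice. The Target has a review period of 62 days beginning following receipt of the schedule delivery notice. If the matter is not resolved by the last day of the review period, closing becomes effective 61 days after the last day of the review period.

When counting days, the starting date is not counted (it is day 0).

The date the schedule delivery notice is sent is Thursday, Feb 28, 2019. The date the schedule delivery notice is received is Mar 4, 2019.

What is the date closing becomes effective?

The last day of the review period: Mar 4, 2019 + 62 days = May 5, 2019.
The date closing becomes effective: 61 calendar days after May 5, 2019 is Jul 5, 2019.

Jul 5, 2019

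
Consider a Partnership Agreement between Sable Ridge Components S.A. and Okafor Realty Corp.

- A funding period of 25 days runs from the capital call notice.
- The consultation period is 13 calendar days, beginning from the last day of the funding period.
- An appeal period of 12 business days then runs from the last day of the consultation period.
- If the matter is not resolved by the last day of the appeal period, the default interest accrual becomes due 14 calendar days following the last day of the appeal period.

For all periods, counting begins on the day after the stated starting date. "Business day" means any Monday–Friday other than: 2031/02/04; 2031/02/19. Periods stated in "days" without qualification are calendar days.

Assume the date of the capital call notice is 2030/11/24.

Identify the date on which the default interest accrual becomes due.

Adding 25 calendar days to 2030/11/24 gives 2030/12/19, which is the last day of the funding period.
Adding 13 calendar days to 2030/12/19 gives 2031/01/01, which is the last day of the consultation period.
The last day of the appeal period: counting 12 business days from Wednesday, 2031/01/01 (Jan 2, Jan 3, Jan 6, Jan 7, …, Jan 15, Jan 16, Jan 17, skipping weekends) reaches Friday, 2031/01/17.
Adding 14 calendar days to 2031/01/17 gives 2031/01/31, which is the date on which the default interest accrual becomes due.

2031/01/31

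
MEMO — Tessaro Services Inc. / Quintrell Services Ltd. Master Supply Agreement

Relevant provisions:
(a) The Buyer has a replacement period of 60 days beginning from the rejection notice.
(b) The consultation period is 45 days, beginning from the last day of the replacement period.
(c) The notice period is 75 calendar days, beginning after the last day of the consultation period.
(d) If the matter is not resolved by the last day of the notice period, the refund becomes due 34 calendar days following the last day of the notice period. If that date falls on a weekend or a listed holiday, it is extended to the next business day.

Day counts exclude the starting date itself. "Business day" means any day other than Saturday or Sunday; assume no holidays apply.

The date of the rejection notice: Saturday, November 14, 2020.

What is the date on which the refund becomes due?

The last day of the replacement period: November 14, 2020 + 60 days = January 13, 2021.
The last day of the consultation period: January 13, 2021 + 45 days = February 27, 2021.
The last day of the notice period: 75 calendar days after February 27, 2021 is May 13, 2021.
The date on which the refund becomes due: 34 calendar days after May 13, 2021 is June 16, 2021. June 16, 2021 is a Wednesday, so no roll-forward applies.

June 16, 2021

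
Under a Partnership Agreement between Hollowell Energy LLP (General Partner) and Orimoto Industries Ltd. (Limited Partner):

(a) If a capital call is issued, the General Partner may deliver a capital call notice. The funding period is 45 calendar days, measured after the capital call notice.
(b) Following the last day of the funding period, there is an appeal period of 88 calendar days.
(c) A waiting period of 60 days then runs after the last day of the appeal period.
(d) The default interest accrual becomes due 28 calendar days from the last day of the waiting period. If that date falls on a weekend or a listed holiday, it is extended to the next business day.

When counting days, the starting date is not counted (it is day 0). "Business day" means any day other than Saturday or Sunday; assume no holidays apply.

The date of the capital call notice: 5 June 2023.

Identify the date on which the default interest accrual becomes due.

Adding 45 calendar days to 5 June 2023 gives 20 July 2023, which is the last day of the funding period.
Adding 88 calendar days to 20 July 2023 gives 16 October 2023, which is the last day of the appeal period.
Adding 60 calendar days to 16 October 2023 gives 15 December 2023, which is the last day of the waiting period.
The date on which the default interest accrual becomes due: 28 calendar days after 15 December 2023 is 12 January 2024. 12 January 2024 is a Friday, so no roll-forward applies.

12 January 2024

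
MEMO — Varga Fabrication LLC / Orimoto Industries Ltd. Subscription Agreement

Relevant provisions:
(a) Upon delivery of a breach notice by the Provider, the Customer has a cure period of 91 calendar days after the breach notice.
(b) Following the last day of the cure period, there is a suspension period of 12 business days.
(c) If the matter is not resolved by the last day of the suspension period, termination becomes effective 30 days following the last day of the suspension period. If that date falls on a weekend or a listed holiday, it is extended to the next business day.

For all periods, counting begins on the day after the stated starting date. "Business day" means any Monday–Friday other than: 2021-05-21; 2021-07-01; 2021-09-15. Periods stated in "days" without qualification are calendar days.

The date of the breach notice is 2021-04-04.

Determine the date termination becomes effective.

2021-08-19

The last day of the cure period: 2021-04-04 + 91 days = 2021-07-04.
The last day of the suspension period: counting 12 business days from Sunday, 2021-07-04 (Jul 5, Jul 6, Jul 7, Jul 8, …, Jul 16, Jul 19, Jul 20, skipping weekends) reaches Tuesday, 2021-07-20.
The date termination becomes effective: 30 calendar days after 2021-07-20 is 2021-08-19. 2021-08-19 is a Thursday and is not a listed holiday, so no roll-forward applies.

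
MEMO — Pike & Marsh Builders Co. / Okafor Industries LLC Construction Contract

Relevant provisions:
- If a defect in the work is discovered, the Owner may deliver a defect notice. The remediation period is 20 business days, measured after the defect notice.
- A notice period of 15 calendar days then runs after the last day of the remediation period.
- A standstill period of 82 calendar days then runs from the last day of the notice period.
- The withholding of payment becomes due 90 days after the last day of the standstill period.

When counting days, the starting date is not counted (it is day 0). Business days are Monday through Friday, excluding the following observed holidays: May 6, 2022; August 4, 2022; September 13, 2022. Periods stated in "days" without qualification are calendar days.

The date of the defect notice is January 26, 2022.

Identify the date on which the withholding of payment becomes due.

August 29, 2022

The last day of the remediation period: 20 business days after Wednesday, January 26, 2022, skipping weekends — Jan 27, Jan 28, Jan 31, Feb 1, …, Feb 21, Feb 22, Feb 23 — lands on Wednesday, February 23, 2022.
The last day of the notice period: 15 calendar days after February 23, 2022 is March 10, 2022.
The last day of the standstill period: 82 calendar days after March 10, 2022 is May 31, 2022.
The date on which the withholding of payment becomes due: May 31, 2022 + 90 days = August 29, 2022.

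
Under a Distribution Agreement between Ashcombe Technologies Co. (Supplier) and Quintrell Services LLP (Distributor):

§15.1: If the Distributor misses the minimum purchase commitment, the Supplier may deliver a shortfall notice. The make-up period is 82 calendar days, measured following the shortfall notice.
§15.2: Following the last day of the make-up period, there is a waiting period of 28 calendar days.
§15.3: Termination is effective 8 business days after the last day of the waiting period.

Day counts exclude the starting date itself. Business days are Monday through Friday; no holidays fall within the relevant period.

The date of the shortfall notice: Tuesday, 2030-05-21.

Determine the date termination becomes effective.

2030-09-18

The last day of the make-up period: 82 calendar days after 2030-05-21 is 2030-08-11.
The last day of the waiting period: 2030-08-11 + 28 days = 2030-09-08.
The date termination becomes effective: counting 8 business days from Sunday, 2030-09-08 (Sep 9, Sep 10, Sep 11, Sep 12, Sep 13, Sep 16, Sep 17, Sep 18, skipping weekends) reaches Wednesday, 2030-09-18.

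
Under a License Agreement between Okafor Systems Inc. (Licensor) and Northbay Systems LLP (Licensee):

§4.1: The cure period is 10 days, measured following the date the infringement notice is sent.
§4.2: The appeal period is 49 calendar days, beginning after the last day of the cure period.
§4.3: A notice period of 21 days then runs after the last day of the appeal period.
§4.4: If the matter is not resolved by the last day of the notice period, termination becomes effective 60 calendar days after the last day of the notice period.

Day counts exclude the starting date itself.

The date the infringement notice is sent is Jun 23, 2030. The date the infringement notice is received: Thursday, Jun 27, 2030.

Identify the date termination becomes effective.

Adding 10 calendar days to Jun 23, 2030 gives Jul 3, 2030, which is the last day of the cure period.
Adding 49 calendar days to Jul 3, 2030 gives Aug 21, 2030, which is the last day of the appeal period.
Adding 21 calendar days to Aug 21, 2030 gives Sep 11, 2030, which is the last day of the notice period.
Adding 60 calendar days to Sep 11, 2030 gives Nov 10, 2030, which is the date termination becomes effective.

Nov 10, 2030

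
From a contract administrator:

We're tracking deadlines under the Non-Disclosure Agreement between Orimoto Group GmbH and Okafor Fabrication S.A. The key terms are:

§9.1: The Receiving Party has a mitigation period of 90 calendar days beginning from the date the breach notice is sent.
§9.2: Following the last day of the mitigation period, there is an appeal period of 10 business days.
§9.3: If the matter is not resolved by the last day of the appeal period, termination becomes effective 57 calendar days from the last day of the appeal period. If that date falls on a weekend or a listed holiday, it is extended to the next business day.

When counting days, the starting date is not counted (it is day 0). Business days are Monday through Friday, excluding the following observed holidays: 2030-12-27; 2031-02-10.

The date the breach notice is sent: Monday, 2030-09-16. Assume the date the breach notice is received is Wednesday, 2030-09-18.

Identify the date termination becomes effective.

The last day of the mitigation period: 2030-09-16 + 90 days = 2030-12-15.
From Sunday, 2030-12-15, 10 business days (Dec 16, Dec 17, Dec 18, Dec 19, Dec 20, Dec 23, Dec 24, Dec 25, Dec 26, Dec 30, skipping weekends and the listed holiday on Dec 27) brings us to Monday, 2030-12-30, which is the last day of the appeal period.
The date termination becomes effective: 57 calendar days after 2030-12-30 is 2031-02-25. 2031-02-25 is a Tuesday and is not a listed holiday, so no roll-forward applies.

2031-02-25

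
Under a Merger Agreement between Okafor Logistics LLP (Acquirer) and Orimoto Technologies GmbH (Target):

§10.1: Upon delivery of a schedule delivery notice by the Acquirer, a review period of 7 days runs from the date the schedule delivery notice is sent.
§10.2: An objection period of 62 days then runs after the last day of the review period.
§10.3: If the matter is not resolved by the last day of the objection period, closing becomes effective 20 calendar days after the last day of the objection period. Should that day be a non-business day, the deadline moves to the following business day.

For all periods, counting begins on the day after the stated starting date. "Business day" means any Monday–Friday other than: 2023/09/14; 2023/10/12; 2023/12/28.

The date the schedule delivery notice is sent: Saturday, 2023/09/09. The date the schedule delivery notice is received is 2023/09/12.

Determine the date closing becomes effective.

Adding 7 calendar days to 2023/09/09 gives 2023/09/16, which is the last day of the review period.
The last day of the objection period: 62 calendar days after 2023/09/16 is 2023/11/17.
The date closing becomes effective: 20 calendar days after 2023/11/17 is 2023/12/07. 2023/12/07 is a Thursday and is not a listed holiday, so no roll-forward applies.

2023/12/07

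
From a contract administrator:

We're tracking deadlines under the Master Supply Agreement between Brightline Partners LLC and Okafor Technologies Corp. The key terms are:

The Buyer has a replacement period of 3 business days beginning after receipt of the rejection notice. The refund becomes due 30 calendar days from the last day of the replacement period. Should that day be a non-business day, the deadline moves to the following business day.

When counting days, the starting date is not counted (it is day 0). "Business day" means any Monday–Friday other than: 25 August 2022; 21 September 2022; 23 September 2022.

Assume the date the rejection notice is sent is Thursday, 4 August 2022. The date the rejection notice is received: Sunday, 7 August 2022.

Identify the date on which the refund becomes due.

From Sunday, 7 August 2022, 3 business days (Aug 8, Aug 9, Aug 10, skipping weekends) brings us to Wednesday, 10 August 2022, which is the last day of the replacement period.
Adding 30 calendar days to 10 August 2022 gives 9 September 2022, which is the date on which the refund becomes due. 9 September 2022 is a Friday and is not a listed holiday, so no roll-forward applies.

9 September 2022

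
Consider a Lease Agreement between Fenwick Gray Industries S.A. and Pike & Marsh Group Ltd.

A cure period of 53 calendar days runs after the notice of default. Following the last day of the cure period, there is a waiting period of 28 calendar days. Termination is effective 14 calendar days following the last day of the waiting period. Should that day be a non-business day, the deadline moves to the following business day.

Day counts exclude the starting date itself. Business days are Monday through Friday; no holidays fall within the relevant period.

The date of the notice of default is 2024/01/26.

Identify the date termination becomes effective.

The last day of the cure period: 2024/01/26 + 53 days = 2024/03/19.
Adding 28 calendar days to 2024/03/19 gives 2024/04/16, which is the last day of the waiting period.
Adding 14 calendar days to 2024/04/16 gives 2024/04/30, which is the date termination becomes effective. 2024/04/30 is a Tuesday, so no roll-forward applies.

2024/04/30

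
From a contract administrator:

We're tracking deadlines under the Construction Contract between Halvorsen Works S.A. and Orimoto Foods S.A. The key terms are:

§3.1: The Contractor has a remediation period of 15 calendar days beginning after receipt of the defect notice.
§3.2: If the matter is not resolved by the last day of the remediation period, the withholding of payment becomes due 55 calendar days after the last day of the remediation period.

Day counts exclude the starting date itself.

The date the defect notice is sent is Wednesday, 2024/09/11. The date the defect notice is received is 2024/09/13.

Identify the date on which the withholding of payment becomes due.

The last day of the remediation period: 2024/09/13 + 15 days = 2024/09/28.
Adding 55 calendar days to 2024/09/28 gives 2024/11/22, which is the date on which the withholding of payment becomes due.

2024/11/22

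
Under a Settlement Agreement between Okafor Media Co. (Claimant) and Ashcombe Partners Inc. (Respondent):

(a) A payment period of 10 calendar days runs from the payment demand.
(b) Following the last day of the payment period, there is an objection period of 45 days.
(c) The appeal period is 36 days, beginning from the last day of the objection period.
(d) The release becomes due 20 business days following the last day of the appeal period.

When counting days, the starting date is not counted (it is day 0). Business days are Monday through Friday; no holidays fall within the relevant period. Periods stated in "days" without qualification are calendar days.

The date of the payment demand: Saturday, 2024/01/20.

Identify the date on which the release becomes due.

2024/05/17

The last day of the payment period: 2024/01/20 + 10 days = 2024/01/30.
Adding 45 calendar days to 2024/01/30 gives 2024/03/15, which is the last day of the objection period.
Adding 36 calendar days to 2024/03/15 gives 2024/04/20, which is the last day of the appeal period.
The date on which the release becomes due: counting 20 business days from Saturday, 2024/04/20 (Apr 22, Apr 23, Apr 24, Apr 25, …, May 15, May 16, May 17, skipping weekends) reaches Friday, 2024/05/17.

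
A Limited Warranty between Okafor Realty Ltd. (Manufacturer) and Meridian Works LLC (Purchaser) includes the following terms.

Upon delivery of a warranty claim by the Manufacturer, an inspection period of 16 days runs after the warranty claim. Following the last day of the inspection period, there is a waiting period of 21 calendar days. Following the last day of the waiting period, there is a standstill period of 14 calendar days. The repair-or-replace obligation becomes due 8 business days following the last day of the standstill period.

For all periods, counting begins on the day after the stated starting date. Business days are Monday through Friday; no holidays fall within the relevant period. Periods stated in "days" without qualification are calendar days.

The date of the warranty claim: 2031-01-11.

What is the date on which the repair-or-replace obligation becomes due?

The last day of the inspection period: 2031-01-11 + 16 days = 2031-01-27.
The last day of the waiting period: 21 calendar days after 2031-01-27 is 2031-02-17.
Adding 14 calendar days to 2031-02-17 gives 2031-03-03, which is the last day of the standstill period.
The date on which the repair-or-replace obligation becomes due: counting 8 business days from Monday, 2031-03-03 (Mar 4, Mar 5, Mar 6, Mar 7, Mar 10, Mar 11, Mar 12, Mar 13, skipping weekends) reaches Thursday, 2031-03-13.

2031-03-13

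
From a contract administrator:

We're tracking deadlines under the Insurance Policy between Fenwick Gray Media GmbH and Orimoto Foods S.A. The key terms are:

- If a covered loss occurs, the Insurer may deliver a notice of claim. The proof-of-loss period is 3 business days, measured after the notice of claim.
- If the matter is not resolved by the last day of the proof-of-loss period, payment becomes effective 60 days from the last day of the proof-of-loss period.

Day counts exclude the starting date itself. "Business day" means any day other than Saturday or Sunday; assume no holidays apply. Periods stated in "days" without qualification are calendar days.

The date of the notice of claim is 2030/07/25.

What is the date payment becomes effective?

The last day of the proof-of-loss period: counting 3 business days from Thursday, 2030/07/25 (Jul 26, Jul 29, Jul 30, skipping weekends) reaches Tuesday, 2030/07/30.
The date payment becomes effective: 60 calendar days after 2030/07/30 is 2030/09/28.

2030/09/28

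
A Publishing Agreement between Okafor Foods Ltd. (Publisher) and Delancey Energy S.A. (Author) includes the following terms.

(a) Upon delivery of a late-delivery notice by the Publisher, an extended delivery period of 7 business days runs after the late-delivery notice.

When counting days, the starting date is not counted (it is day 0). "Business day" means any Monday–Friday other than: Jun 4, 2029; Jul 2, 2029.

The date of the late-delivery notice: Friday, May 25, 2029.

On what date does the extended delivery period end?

Jun 6, 2029

The last day of the extended delivery period: 7 business days after Friday, May 25, 2029, skipping weekends and the listed holiday on Jun 4 — May 28, May 29, May 30, May 31, Jun 1, Jun 5, Jun 6 — lands on Wednesday, Jun 6, 2029.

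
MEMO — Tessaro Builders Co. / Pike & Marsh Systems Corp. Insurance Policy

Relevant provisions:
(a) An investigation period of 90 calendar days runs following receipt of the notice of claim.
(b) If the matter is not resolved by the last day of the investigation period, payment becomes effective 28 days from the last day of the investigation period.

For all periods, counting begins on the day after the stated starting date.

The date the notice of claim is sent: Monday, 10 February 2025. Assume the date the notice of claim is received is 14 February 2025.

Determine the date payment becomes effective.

Adding 90 calendar days to 14 February 2025 gives 15 May 2025, which is the last day of the investigation period.
Adding 28 calendar days to 15 May 2025 gives 12 June 2025, which is the date payment becomes effective.

12 June 2025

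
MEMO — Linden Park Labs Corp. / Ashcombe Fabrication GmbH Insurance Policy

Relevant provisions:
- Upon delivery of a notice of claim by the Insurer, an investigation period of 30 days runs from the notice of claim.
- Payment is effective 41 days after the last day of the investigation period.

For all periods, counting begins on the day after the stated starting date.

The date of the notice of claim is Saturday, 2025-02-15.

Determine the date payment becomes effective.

2025-04-27

The last day of the investigation period: 30 calendar days after 2025-02-15 is 2025-03-17.
The date payment becomes effective: 2025-03-17 + 41 days = 2025-04-27.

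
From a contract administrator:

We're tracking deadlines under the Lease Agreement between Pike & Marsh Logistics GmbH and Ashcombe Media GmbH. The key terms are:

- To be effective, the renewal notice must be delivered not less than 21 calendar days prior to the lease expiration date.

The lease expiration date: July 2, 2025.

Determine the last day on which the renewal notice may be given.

July 2, 2025 minus 21 days is June 11, 2025.

June 11, 2025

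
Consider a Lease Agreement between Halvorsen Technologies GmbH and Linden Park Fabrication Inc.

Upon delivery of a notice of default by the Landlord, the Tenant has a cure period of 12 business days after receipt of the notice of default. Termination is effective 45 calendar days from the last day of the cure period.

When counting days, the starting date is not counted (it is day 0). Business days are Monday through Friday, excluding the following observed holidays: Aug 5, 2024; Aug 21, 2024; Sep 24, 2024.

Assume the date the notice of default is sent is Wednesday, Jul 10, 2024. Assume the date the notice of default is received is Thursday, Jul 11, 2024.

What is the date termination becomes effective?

Sep 12, 2024

The last day of the cure period: 12 business days after Thursday, Jul 11, 2024, skipping weekends — Jul 12, Jul 15, Jul 16, Jul 17, …, Jul 25, Jul 26, Jul 29 — lands on Monday, Jul 29, 2024.
The date termination becomes effective: 45 calendar days after Jul 29, 2024 is Sep 12, 2024.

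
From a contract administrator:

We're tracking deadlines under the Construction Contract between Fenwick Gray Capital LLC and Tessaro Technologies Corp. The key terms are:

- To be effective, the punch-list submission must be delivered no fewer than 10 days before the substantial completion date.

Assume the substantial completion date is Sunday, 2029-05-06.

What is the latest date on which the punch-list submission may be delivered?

Counting back 10 calendar days from 2029-05-06 gives 2029-04-26.

2029-04-26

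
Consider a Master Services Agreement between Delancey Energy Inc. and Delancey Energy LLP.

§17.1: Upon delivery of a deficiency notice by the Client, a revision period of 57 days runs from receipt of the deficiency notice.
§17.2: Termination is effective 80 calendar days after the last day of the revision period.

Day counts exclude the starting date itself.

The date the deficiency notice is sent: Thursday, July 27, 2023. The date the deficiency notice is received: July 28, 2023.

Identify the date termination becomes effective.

Adding 57 calendar days to July 28, 2023 gives September 23, 2023, which is the last day of the revision period.
The date termination becomes effective: September 23, 2023 + 80 days = December 12, 2023.

December 12, 2023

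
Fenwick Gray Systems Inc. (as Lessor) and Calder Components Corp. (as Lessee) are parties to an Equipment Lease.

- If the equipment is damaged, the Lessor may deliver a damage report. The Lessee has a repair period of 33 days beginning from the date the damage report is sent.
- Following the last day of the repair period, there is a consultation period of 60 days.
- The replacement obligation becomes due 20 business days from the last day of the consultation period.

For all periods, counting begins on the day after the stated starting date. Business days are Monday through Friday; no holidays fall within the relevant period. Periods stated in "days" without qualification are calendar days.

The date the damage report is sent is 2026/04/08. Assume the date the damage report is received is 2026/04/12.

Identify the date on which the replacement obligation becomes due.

The last day of the repair period: 2026/04/08 + 33 days = 2026/05/11.
Adding 60 calendar days to 2026/05/11 gives 2026/07/10, which is the last day of the consultation period.
The date on which the replacement obligation becomes due: counting 20 business days from Friday, 2026/07/10 (Jul 13, Jul 14, Jul 15, Jul 16, …, Aug 5, Aug 6, Aug 7, skipping weekends) reaches Friday, 2026/08/07.

2026/08/07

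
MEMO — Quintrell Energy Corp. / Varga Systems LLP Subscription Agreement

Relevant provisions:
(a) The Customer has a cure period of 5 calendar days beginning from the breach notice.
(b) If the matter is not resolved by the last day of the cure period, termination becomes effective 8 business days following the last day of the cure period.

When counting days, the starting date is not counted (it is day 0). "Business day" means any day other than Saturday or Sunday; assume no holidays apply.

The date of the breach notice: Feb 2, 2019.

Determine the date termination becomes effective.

Feb 19, 2019

The last day of the cure period: 5 calendar days after Feb 2, 2019 is Feb 7, 2019.
The date termination becomes effective: counting 8 business days from Thursday, Feb 7, 2019 (Feb 8, Feb 11, Feb 12, Feb 13, Feb 14, Feb 15, Feb 18, Feb 19, skipping weekends) reaches Tuesday, Feb 19, 2019.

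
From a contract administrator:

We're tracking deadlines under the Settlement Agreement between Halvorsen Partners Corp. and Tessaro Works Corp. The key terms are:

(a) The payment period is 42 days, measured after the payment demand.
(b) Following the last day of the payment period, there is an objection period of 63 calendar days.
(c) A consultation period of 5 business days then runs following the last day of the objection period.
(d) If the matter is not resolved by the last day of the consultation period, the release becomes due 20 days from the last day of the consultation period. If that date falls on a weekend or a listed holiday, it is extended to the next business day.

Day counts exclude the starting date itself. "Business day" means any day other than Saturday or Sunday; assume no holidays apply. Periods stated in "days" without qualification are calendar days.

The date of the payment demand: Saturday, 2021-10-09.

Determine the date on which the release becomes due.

2022-02-17

Adding 42 calendar days to 2021-10-09 gives 2021-11-20, which is the last day of the payment period.
The last day of the objection period: 2021-11-20 + 63 days = 2022-01-22.
The last day of the consultation period: 5 business days after Saturday, 2022-01-22, skipping weekends — Jan 24, Jan 25, Jan 26, Jan 27, Jan 28 — lands on Friday, 2022-01-28.
The date on which the release becomes due: 20 calendar days after 2022-01-28 is 2022-02-17. 2022-02-17 is a Thursday, so no roll-forward applies.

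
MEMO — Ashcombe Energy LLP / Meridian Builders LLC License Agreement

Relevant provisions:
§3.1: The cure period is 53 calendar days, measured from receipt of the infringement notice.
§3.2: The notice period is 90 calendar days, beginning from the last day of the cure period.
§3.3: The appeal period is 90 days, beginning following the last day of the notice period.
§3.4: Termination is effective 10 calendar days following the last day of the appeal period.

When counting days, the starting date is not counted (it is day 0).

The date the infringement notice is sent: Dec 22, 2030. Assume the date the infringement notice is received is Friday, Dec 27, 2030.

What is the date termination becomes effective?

The last day of the cure period: 53 calendar days after Dec 27, 2030 is Feb 18, 2031.
The last day of the notice period: Feb 18, 2031 + 90 days = May 19, 2031.
The last day of the appeal period: 90 calendar days after May 19, 2031 is Aug 17, 2031.
Adding 10 calendar days to Aug 17, 2031 gives Aug 27, 2031, which is the date termination becomes effective.

Aug 27, 2031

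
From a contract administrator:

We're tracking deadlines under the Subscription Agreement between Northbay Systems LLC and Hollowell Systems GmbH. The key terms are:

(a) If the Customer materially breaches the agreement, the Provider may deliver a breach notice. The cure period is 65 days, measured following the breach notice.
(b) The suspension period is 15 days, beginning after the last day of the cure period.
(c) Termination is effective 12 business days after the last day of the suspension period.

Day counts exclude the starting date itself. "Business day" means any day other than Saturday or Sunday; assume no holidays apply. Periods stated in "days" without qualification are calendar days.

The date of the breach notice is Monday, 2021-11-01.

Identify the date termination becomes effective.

The last day of the cure period: 2021-11-01 + 65 days = 2022-01-05.
The last day of the suspension period: 2022-01-05 + 15 days = 2022-01-20.
The date termination becomes effective: counting 12 business days from Thursday, 2022-01-20 (Jan 21, Jan 24, Jan 25, Jan 26, …, Feb 3, Feb 4, Feb 7, skipping weekends) reaches Monday, 2022-02-07.

2022-02-07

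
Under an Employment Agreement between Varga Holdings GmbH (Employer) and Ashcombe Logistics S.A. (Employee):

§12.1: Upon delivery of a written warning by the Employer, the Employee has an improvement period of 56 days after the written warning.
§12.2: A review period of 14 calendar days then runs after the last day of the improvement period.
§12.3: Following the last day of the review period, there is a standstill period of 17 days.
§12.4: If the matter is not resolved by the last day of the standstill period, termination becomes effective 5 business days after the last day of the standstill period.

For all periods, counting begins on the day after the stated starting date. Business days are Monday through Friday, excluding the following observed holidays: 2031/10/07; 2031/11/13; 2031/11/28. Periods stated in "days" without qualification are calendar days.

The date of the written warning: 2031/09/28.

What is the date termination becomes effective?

2031/12/31

The last day of the improvement period: 56 calendar days after 2031/09/28 is 2031/11/23.
The last day of the review period: 2031/11/23 + 14 days = 2031/12/07.
The last day of the standstill period: 17 calendar days after 2031/12/07 is 2031/12/24.
From Wednesday, 2031/12/24, 5 business days (Dec 25, Dec 26, Dec 29, Dec 30, Dec 31, skipping weekends) brings us to Wednesday, 2031/12/31, which is the date termination becomes effective.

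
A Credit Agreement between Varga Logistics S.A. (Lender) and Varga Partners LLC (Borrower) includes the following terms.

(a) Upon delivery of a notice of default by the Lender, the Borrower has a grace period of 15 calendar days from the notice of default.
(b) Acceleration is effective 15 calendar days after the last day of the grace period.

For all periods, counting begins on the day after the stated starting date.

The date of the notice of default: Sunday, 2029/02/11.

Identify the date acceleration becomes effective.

The last day of the grace period: 2029/02/11 + 15 days = 2029/02/26.
Adding 15 calendar days to 2029/02/26 gives 2029/03/13, which is the date acceleration becomes effective.

2029/03/13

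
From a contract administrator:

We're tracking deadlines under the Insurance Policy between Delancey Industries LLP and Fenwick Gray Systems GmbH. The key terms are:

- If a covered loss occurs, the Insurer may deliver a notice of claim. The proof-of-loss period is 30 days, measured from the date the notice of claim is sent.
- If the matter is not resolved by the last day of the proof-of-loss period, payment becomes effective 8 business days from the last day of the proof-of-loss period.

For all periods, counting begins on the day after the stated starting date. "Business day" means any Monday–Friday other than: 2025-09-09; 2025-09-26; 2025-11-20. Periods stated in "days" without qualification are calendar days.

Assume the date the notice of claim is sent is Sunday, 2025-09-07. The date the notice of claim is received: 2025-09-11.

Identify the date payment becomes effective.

Adding 30 calendar days to 2025-09-07 gives 2025-10-07, which is the last day of the proof-of-loss period.
The date payment becomes effective: counting 8 business days from Tuesday, 2025-10-07 (Oct 8, Oct 9, Oct 10, Oct 13, Oct 14, Oct 15, Oct 16, Oct 17, skipping weekends) reaches Friday, 2025-10-17.

2025-10-17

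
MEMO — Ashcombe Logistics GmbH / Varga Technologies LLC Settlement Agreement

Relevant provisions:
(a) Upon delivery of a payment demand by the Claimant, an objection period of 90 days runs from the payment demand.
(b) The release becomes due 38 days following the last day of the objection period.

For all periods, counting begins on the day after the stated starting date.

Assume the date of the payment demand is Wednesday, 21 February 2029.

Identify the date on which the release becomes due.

Adding 90 calendar days to 21 February 2029 gives 22 May 2029, which is the last day of the objection period.
Adding 38 calendar days to 22 May 2029 gives 29 June 2029, which is the date on which the release becomes due.

29 June 2029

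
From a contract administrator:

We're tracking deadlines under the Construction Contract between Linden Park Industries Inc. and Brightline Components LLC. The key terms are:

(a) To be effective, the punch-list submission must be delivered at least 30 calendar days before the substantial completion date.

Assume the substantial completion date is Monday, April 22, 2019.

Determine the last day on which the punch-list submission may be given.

March 23, 2019

April 22, 2019 minus 30 days is March 23, 2019.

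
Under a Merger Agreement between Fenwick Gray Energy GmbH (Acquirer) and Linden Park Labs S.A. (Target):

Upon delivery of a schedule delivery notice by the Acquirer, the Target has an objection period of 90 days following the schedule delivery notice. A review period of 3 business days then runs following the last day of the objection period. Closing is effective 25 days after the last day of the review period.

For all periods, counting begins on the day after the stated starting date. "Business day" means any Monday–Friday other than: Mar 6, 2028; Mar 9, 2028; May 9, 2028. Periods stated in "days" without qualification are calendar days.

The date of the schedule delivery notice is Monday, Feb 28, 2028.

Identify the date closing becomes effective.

Jun 25, 2028

The last day of the objection period: Feb 28, 2028 + 90 days = May 28, 2028.
From Sunday, May 28, 2028, 3 business days (May 29, May 30, May 31, skipping weekends) brings us to Wednesday, May 31, 2028, which is the last day of the review period.
The date closing becomes effective: May 31, 2028 + 25 days = Jun 25, 2028.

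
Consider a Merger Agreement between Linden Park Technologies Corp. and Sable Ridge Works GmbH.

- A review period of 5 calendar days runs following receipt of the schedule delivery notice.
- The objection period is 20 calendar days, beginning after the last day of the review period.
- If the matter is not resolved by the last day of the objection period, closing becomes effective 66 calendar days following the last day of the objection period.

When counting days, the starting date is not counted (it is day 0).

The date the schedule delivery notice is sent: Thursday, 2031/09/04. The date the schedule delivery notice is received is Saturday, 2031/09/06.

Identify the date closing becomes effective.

The last day of the review period: 5 calendar days after 2031/09/06 is 2031/09/11.
Adding 20 calendar days to 2031/09/11 gives 2031/10/01, which is the last day of the objection period.
The date closing becomes effective: 66 calendar days after 2031/10/01 is 2031/12/06.

2031/12/06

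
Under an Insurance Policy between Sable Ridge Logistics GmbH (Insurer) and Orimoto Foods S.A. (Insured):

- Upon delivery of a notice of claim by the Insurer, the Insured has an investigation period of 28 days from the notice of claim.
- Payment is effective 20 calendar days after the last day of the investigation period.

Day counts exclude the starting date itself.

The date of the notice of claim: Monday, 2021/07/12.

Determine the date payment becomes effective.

The last day of the investigation period: 28 calendar days after 2021/07/12 is 2021/08/09.
The date payment becomes effective: 20 calendar days after 2021/08/09 is 2021/08/29.

2021/08/29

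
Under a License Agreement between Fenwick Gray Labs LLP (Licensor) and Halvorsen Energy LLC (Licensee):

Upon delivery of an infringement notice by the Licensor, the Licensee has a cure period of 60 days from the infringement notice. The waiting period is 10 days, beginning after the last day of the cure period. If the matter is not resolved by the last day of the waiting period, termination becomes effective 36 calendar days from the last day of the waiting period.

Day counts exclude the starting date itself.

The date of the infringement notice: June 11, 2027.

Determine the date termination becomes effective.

The last day of the cure period: 60 calendar days after June 11, 2027 is August 10, 2027.
The last day of the waiting period: 10 calendar days after August 10, 2027 is August 20, 2027.
The date termination becomes effective: August 20, 2027 + 36 days = September 25, 2027.

September 25, 2027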